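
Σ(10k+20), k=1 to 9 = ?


Σ(10k+20) = 10·Σk + 20·n
= 10·45 + 20·9
= 450 + 180 = 630

Σ = 630


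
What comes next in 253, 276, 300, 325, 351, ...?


Pattern: triangular numbers: n(n+1)/2
Terms: 253, 276, 300, 325, 351
Next term = 378

Next term = 378


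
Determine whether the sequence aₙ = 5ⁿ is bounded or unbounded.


aₙ = 5ⁿ → as n→∞, aₙ→∞ (since base 5 > 1)
No finite upper bound exists
The sequence is UNBOUNDED

Unbounded (aₙ → ∞ as n → ∞)


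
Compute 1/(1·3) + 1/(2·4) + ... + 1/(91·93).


1/(k(k+2)) = (1/2)·(1/k - 1/(k+2)) (partial fractions)
Telescoping: Σ = (1/2)·(1 + 1/2 - 1/92 - 1/93) = 12649/17112

Sum = 12649/17112


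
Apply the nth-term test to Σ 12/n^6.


lim(n→∞) 12/n^6 = 0
lim aₙ = 0 → nth-term test is INCONCLUSIVE
(Need other tests; this is actually a convergent p-series with p=6 > 1)

Inconclusive (lim aₙ = 0; need another test)


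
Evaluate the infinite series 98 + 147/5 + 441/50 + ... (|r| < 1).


S∞ = a₁/(1-r) = 98/(1 - 3/10)
= 98/(7/10)
= 140

S∞ = 140


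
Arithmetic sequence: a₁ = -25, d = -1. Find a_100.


aₙ = a₁ + (n-1)d
= -25 + (100-1)×-1
= -25 - 99
= -124

a_100 = -124


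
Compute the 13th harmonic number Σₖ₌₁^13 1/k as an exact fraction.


H_13 = 1/1 + 1/2 + 1/3 + ... + 1/13
= 1145993/360360
≈ 3.1801

H_13 = 1145993/360360 ≈ 3.1801


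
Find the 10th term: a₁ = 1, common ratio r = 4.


aₙ = a₁·r^(n-1)
= 1×4^9
= 1×262144
= 262144

a_10 = 262144


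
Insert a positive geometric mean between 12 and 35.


GM = √(12×35) = √420 = 20.4939

GM = 20.4939


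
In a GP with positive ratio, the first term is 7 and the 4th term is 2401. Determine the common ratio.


r^(n-1) = aₙ/a₁
r^3 = 2401/7 = 343
r = 343^(1/3)
= 7

r = 7


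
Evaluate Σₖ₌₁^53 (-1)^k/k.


S = -1 + 1/2 - 1/3 + 1/4 - 1/5 + 1/6 - 1/7 + 1/8 ± ...
= -0.7025
(Full series converges to -ln(2) ≈ -0.6931)

S_53 = -0.7025


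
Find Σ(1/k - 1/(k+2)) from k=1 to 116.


Telescoping with gap 2: two head and two tail terms survive.
= (1 + 1/2) - (1/117 + 1/118)
= 3/2 - 1/117 - 1/118 = 10237/6903

Sum = 10237/6903


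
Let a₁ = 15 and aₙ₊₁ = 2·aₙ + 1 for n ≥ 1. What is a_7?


Computing step by step:
a_1 = 15
a_2 = 31
a_3 = 63
a_4 = 127
a_5 = 255
a_6 = 511
a_7 = 1023


a_7 = 1023


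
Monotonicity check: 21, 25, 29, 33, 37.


Differences: 4, 4, 4, 4
All differences > 0 → strictly INCREASING

Monotonically increasing


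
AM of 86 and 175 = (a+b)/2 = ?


AM = (86 + 175)/2 = 261/2 = 130.5

AM = 130.5


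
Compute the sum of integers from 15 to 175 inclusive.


Σₖ₌15^175 k = Σₖ₌₁^175 k − Σₖ₌₁^14 k
= 175·176/2 − 14·15/2
= 15400 − 105 = 15295

Σk = 15295


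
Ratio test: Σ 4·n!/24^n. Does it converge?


aₙ = 4·n!/24^n
a_{n+1}/aₙ = (n+1)!/24^(n+1) × 24^n/n!  (constant 4 cancels)
= (n+1)/24
L = lim(n→∞) (n+1)/24 = ∞
L > 1 → series DIVERGES

Diverges (ratio test: L = ∞ > 1)


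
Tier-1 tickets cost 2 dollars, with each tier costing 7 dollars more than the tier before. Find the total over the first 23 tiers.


aₙ = 2 + (23-1)×7 = 156
Sₙ = n(a₁+aₙ)/2 = 23×(2+156)/2
= 23×158/2 = 1817

S_23 = 1817


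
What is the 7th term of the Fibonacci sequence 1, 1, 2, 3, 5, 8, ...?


Fibonacci sequence: 1, 1, 2, 3, 5, 8, 13
F(7) = 13

F(7) = 13


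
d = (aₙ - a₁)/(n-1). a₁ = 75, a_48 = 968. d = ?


d = (aₙ - a₁)/(n-1)
= (968 - 75)/(48-1)
= 893/47 = 19

d = 19


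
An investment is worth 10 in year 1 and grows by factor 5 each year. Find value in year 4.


aₙ = a₁·r^(n-1)
= 10×5^3
= 10×125
= 1250

a_4 = 1250


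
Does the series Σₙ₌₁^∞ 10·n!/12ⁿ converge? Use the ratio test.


aₙ = 10·n!/12^n
a_{n+1}/aₙ = (n+1)!/12^(n+1) × 12^n/n!  (constant 10 cancels)
= (n+1)/12
L = lim(n→∞) (n+1)/12 = ∞
L > 1 → series DIVERGES

Diverges (ratio test: L = ∞ > 1)


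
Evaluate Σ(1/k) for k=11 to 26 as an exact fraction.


Σₖ₌11^26 1/k = 1/11 + 1/12 + 1/13 + ... + 1/26
= 24775394731/26771144400
≈ 0.9255

Sum = 24775394731/26771144400 ≈ 0.9255


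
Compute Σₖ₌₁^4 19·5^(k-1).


Sₙ = 19×(5^4 - 1)/(5 - 1)
= 19×(625 - 1)/4
= 19×624/4
= 2964

S_4 = 2964


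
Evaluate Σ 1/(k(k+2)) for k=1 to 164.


1/(k(k+2)) = (1/2)·(1/k - 1/(k+2)) (partial fractions)
Telescoping: Σ = (1/2)·(1 + 1/2 - 1/165 - 1/166) = 20377/27390

Sum = 20377/27390


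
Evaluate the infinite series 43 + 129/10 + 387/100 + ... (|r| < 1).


S∞ = a₁/(1-r) = 43/(1 - 3/10)
= 43/(7/10)
= 430/7

S∞ = 430/7


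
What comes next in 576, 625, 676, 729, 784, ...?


Pattern: perfect squares: n²
Terms: 576, 625, 676, 729, 784
Next term = 841

Next term = 841


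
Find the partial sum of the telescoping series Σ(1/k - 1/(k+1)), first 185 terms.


Telescoping: adjacent terms cancel.
= 1/1 - 1/186
= 1 - 1/186 = 185/186

Sum = 185/186


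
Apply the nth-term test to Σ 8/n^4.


lim(n→∞) 8/n^4 = 0
lim aₙ = 0 → nth-term test is INCONCLUSIVE
(Need other tests; this is actually a convergent p-series with p=4 > 1)

Inconclusive (lim aₙ = 0; need another test)


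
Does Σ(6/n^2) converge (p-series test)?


p-series test: Σ c/n^p converges if p > 1, diverges if p ≤ 1 (constant c > 0 doesn't affect convergence).
p = 2
2 > 1 → CONVERGES

Converges (p = 2 > 1)


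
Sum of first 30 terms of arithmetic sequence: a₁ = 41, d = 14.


aₙ = 41 + (30-1)×14 = 447
Sₙ = n(a₁+aₙ)/2 = 30×(41+447)/2
= 30×488/2 = 7320

S_30 = 7320


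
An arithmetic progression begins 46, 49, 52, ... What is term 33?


aₙ = a₁ + (n-1)d
= 46 + (33-1)×3
= 46 + 96
= 142

a_33 = 142


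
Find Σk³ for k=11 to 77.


Σₖ₌11^77 k³ = [77·78/2]² − [10·11/2]²
= 9018009 − 3025 = 9014984

Σk³ = 9014984


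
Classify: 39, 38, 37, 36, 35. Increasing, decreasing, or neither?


Differences: -1, -1, -1, -1
All differences < 0 → strictly DECREASING

Monotonically decreasing


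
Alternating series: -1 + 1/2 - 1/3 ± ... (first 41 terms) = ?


S = -1 + 1/2 - 1/3 + 1/4 - 1/5 + 1/6 - 1/7 + 1/8 ± ...
= -0.7052
(Full series converges to -ln(2) ≈ -0.6931)

S_41 = -0.7052


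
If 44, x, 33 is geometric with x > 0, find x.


GM = √(44×33) = √1452 = 38.1051

GM = 38.1051


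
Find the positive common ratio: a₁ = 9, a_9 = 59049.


r^(n-1) = aₙ/a₁
r^8 = 59049/9 = 6561
r = 6561^(1/8)
= ±3; taking r > 0 gives r = 3

r = 3


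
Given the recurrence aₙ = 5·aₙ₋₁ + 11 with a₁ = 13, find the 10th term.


Computing step by step:
a_1 = 13
a_2 = 76
a_3 = 391
a_4 = 1966
a_5 = 9841
a_6 = 49216
a_7 = 246091
a_8 = 1230466
a_9 = 6152341
a_10 = 30761716


a_10 = 30761716


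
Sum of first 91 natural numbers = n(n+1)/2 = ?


n(n+1)/2 = 91×92/2 = 8372/2 = 4186

Σk = 4186


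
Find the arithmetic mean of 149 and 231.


AM = (149 + 231)/2 = 380/2 = 190

AM = 190


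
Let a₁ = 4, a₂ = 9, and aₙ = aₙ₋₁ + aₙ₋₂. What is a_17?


Computing iteratively: 4, 9, 13, 22, 35, 57, 92, 149, 241, 390, 631, 1021, ...
a_17 = 11323

a_17 = 11323


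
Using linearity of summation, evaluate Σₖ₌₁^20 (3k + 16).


Σ(3k+16) = 3·Σk + 16·n
= 3·210 + 16·20
= 630 + 320 = 950

Σ = 950


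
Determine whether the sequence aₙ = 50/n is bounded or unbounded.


a₁ = 50, a₂ = 50/2, a₃ = 50/3, ...
0 < aₙ ≤ 50 for all n ≥ 1
Lower bound: 0, Upper bound: 50
The sequence IS bounded

Bounded (0 < aₙ ≤ 50)


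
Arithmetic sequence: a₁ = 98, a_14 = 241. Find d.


d = (aₙ - a₁)/(n-1)
= (241 - 98)/(14-1)
= 143/13 = 11

d = 11


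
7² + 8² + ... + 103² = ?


Σₖ₌7^103 k² = Σₖ₌₁^103 k² − Σₖ₌₁^6 k²
= 103·104·207/6 − 6·7·13/6
= 369564 − 91 = 369473

Σk² = 369473


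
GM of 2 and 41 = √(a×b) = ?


GM = √(2×41) = √82 = 9.0554

GM = 9.0554


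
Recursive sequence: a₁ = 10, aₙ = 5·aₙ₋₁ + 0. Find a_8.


Computing step by step:
a_1 = 10
a_2 = 50
a_3 = 250
a_4 = 1250
a_5 = 6250
a_6 = 31250
a_7 = 156250
a_8 = 781250


a_8 = 781250


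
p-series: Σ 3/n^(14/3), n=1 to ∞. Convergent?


p-series test: Σ c/n^p converges if p > 1, diverges if p ≤ 1 (constant c > 0 doesn't affect convergence).
p = 14/3
14/3 > 1 → CONVERGES

Converges (p = 14/3 > 1)


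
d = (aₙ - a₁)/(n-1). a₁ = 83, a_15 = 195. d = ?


d = (aₙ - a₁)/(n-1)
= (195 - 83)/(15-1)
= 112/14 = 8

d = 8


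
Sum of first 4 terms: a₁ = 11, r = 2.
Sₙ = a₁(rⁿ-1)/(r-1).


Sₙ = 11×(2^4 - 1)/(2 - 1)
= 11×(16 - 1)/1
= 11×15/1
= 165

S_4 = 165


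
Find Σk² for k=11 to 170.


Σₖ₌11^170 k² = Σₖ₌₁^170 k² − Σₖ₌₁^10 k²
= 170·171·341/6 − 10·11·21/6
= 1652145 − 385 = 1651760

Σk² = 1651760


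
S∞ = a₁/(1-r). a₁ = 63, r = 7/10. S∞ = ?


S∞ = a₁/(1-r) = 63/(1 - 7/10)
= 63/(3/10)
= 210

S∞ = 210


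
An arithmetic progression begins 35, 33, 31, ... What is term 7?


aₙ = a₁ + (n-1)d
= 35 + (7-1)×-2
= 35 - 12
= 23

a_7 = 23


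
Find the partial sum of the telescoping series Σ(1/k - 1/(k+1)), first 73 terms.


Telescoping: adjacent terms cancel.
= 1/1 - 1/74
= 1 - 1/74 = 73/74

Sum = 73/74


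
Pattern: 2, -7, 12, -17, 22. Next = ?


Pattern: alternating sign, magnitude arithmetic (d=5)
Terms: 2, -7, 12, -17, 22
Next term = -27

Next term = -27


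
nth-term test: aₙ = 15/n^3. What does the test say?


lim(n→∞) 15/n^3 = 0
lim aₙ = 0 → nth-term test is INCONCLUSIVE
(Need other tests; this is actually a convergent p-series with p=3 > 1)

Inconclusive (lim aₙ = 0; need another test)


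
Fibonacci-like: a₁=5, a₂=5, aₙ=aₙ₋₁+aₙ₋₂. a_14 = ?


Computing iteratively: 5, 5, 10, 15, 25, 40, 65, 105, 170, 275, 445, 720, ...
a_14 = 1885

a_14 = 1885


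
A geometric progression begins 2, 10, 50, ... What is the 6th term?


aₙ = a₁·r^(n-1)
= 2×5^5
= 2×3125
= 6250

a_6 = 6250


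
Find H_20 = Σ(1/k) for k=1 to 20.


H_20 = 1/1 + 1/2 + 1/3 + ... + 1/20
= 55835135/15519504
≈ 3.5977

H_20 = 55835135/15519504 ≈ 3.5977


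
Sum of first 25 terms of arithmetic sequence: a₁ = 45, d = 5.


aₙ = 45 + (25-1)×5 = 165
Sₙ = n(a₁+aₙ)/2 = 25×(45+165)/2
= 25×210/2 = 2625

S_25 = 2625


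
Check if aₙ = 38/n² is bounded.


a₁ = 38, a₂ = 38/4, a₃ = 38/9, ...
0 < aₙ ≤ 38 for all n ≥ 1
The sequence IS bounded

Bounded (0 < aₙ ≤ 38)


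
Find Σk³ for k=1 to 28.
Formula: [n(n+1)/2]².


n(n+1)/2 = 28×29/2 = 406
Σk³ = 406² = 164836

Σk³ = 164836


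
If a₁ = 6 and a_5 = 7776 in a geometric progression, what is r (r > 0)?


r^(n-1) = aₙ/a₁
r^4 = 7776/6 = 1296
r = 1296^(1/4)
= ±6; taking r > 0 gives r = 6

r = 6


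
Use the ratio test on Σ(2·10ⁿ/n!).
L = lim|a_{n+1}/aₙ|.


aₙ = 2·10^n/n!
a_{n+1}/aₙ = 10^(n+1)/(n+1)! × n!/10^n  (constant 2 cancels)
= 10/(n+1)
L = lim(n→∞) 10/(n+1) = 0
L < 1 → series CONVERGES

Converges (ratio test: L = 0 < 1)


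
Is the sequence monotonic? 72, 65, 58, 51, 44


Differences: -7, -7, -7, -7
All differences < 0 → strictly DECREASING

Monotonically decreasing


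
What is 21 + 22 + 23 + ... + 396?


Σₖ₌21^396 k = Σₖ₌₁^396 k − Σₖ₌₁^20 k
= 396·397/2 − 20·21/2
= 78606 − 210 = 78396

Σk = 78396


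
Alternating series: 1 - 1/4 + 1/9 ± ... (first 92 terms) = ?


S = 1 - 1/4 + 1/9 - 1/16 + 1/25 - 1/36 + 1/49 - 1/64 ± ...
= 0.8224
(Full series converges to +π²/12 ≈ +0.8225)

S_92 = 0.8224


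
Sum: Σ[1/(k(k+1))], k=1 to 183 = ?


1/(k(k+1)) = 1/k - 1/(k+1) (partial fractions)
Telescoping: Σ = 1 - 1/184 = 183/184

Sum = 183/184


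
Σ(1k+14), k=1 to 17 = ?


Σ(1k+14) = 1·Σk + 14·n
= 1·153 + 14·17
= 153 + 238 = 391

Σ = 391


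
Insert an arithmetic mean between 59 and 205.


AM = (59 + 205)/2 = 264/2 = 132

AM = 132


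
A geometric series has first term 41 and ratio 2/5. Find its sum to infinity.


S∞ = a₁/(1-r) = 41/(1 - 2/5)
= 41/(3/5)
= 205/3

S∞ = 205/3


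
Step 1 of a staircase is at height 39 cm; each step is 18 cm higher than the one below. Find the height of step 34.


aₙ = a₁ + (n-1)d
= 39 + (34-1)×18
= 39 + 594
= 633

a_34 = 633


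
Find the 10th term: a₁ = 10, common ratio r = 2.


aₙ = a₁·r^(n-1)
= 10×2^9
= 10×512
= 5120

a_10 = 5120


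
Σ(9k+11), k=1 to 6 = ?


Σ(9k+11) = 9·Σk + 11·n
= 9·21 + 11·6
= 189 + 66 = 255

Σ = 255


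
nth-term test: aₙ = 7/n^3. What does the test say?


lim(n→∞) 7/n^3 = 0
lim aₙ = 0 → nth-term test is INCONCLUSIVE
(Need other tests; this is actually a convergent p-series with p=3 > 1)

Inconclusive (lim aₙ = 0; need another test)


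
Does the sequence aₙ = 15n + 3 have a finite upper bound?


aₙ = 15n + 3 → as n→∞, aₙ→∞
No finite upper bound exists
The sequence is UNBOUNDED

Unbounded (aₙ → ∞ as n → ∞)


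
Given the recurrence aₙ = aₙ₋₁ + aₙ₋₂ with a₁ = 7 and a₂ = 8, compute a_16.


Computing iteratively: 7, 8, 15, 23, 38, 61, 99, 160, 259, 419, 678, 1097, ...
a_16 = 7519

a_16 = 7519


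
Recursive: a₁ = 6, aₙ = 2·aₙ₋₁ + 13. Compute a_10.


Computing step by step:
a_1 = 6
a_2 = 25
a_3 = 63
a_4 = 139
a_5 = 291
a_6 = 595
a_7 = 1203
a_8 = 2419
a_9 = 4851
a_10 = 9715


a_10 = 9715


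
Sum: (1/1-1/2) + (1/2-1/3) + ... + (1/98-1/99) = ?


Telescoping: adjacent terms cancel.
= 1/1 - 1/99
= 1 - 1/99 = 98/99

Sum = 98/99


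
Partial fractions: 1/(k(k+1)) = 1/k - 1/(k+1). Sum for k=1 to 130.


1/(k(k+1)) = 1/k - 1/(k+1) (partial fractions)
Telescoping: Σ = 1 - 1/131 = 130/131

Sum = 130/131


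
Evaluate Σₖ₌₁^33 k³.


n(n+1)/2 = 33×34/2 = 561
Σk³ = 561² = 314721

Σk³ = 314721


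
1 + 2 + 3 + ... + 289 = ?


n(n+1)/2 = 289×290/2 = 83810/2 = 41905

Σk = 41905


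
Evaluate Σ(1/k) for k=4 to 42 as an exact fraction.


Σₖ₌4^42 1/k = 1/4 + 1/5 + 1/6 + ... + 1/42
= 7093594186011419/2844937529085600
≈ 2.4934

Sum = 7093594186011419/2844937529085600 ≈ 2.4934


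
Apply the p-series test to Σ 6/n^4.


p-series test: Σ c/n^p converges if p > 1, diverges if p ≤ 1 (constant c > 0 doesn't affect convergence).
p = 4
4 > 1 → CONVERGES

Converges (p = 4 > 1)


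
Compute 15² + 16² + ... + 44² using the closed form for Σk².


Σₖ₌15^44 k² = Σₖ₌₁^44 k² − Σₖ₌₁^14 k²
= 44·45·89/6 − 14·15·29/6
= 29370 − 1015 = 28355

Σk² = 28355


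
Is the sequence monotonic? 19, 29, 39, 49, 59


Differences: 10, 10, 10, 10
All differences > 0 → strictly INCREASING

Monotonically increasing


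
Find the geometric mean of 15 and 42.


GM = √(15×42) = √630 = 25.0998

GM = 25.0998


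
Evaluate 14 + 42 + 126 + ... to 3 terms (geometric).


Sₙ = 14×(3^3 - 1)/(3 - 1)
= 14×(27 - 1)/2
= 14×26/2
= 182

S_3 = 182


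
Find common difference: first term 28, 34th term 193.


d = (aₙ - a₁)/(n-1)
= (193 - 28)/(34-1)
= 165/33 = 5

d = 5


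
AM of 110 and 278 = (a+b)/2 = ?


AM = (110 + 278)/2 = 388/2 = 194

AM = 194


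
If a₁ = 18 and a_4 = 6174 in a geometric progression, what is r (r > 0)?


r^(n-1) = aₙ/a₁
r^3 = 6174/18 = 343
r = 343^(1/3)
= 7

r = 7


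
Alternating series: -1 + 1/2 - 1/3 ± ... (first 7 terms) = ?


S = -1 + 1/2 - 1/3 + 1/4 - 1/5 + 1/6 - 1/7
= -0.7595
(Full series converges to -ln(2) ≈ -0.6931)

S_7 = -0.7595


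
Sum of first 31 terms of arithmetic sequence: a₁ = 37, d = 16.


aₙ = 37 + (31-1)×16 = 517
Sₙ = n(a₁+aₙ)/2 = 31×(37+517)/2
= 31×554/2 = 8587

S_31 = 8587


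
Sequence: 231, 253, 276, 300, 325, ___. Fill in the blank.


Pattern: triangular numbers: n(n+1)/2
Terms: 231, 253, 276, 300, 325
Next term = 351

Next term = 351


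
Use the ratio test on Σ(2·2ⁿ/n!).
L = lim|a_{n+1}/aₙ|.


aₙ = 2·2^n/n!
a_{n+1}/aₙ = 2^(n+1)/(n+1)! × n!/2^n  (constant 2 cancels)
= 2/(n+1)
L = lim(n→∞) 2/(n+1) = 0
L < 1 → series CONVERGES

Converges (ratio test: L = 0 < 1)


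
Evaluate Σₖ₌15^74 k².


Σₖ₌15^74 k² = Σₖ₌₁^74 k² − Σₖ₌₁^14 k²
= 74·75·149/6 − 14·15·29/6
= 137825 − 1015 = 136810

Σk² = 136810


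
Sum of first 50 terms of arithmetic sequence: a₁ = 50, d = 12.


aₙ = 50 + (50-1)×12 = 638
Sₙ = n(a₁+aₙ)/2 = 50×(50+638)/2
= 50×688/2 = 17200

S_50 = 17200


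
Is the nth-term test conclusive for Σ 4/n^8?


lim(n→∞) 4/n^8 = 0
lim aₙ = 0 → nth-term test is INCONCLUSIVE
(Need other tests; this is actually a convergent p-series with p=8 > 1)

Inconclusive (lim aₙ = 0; need another test)


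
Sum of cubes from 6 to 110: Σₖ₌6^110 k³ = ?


Σₖ₌6^110 k³ = [110·111/2]² − [5·6/2]²
= 37271025 − 225 = 37270800

Σk³ = 37270800


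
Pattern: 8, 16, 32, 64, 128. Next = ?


Pattern: powers of 2: 2ⁿ
Terms: 8, 16, 32, 64, 128
Next term = 256

Next term = 256


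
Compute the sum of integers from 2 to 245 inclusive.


Σₖ₌2^245 k = Σₖ₌₁^245 k − Σₖ₌₁^1 k
= 245·246/2 − 1·2/2
= 30135 − 1 = 30134

Σk = 30134


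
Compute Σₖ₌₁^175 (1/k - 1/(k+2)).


Telescoping with gap 2: two head and two tail terms survive.
= (1 + 1/2) - (1/176 + 1/177)
= 3/2 - 1/176 - 1/177 = 46375/31152

Sum = 46375/31152


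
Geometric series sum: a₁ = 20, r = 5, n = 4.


Sₙ = 20×(5^4 - 1)/(5 - 1)
= 20×(625 - 1)/4
= 20×624/4
= 3120

S_4 = 3120


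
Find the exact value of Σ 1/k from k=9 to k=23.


Σₖ₌9^23 1/k = 1/9 + 1/10 + 1/11 + ... + 1/23
= 604691361/594914320
≈ 1.0164

Sum = 604691361/594914320 ≈ 1.0164


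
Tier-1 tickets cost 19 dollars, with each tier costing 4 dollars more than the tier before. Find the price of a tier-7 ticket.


aₙ = a₁ + (n-1)d
= 19 + (7-1)×4
= 19 + 24
= 43

a_7 = 43


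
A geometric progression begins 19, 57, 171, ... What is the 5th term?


aₙ = a₁·r^(n-1)
= 19×3^4
= 19×81
= 1539

a_5 = 1539


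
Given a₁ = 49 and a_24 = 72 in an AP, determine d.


d = (aₙ - a₁)/(n-1)
= (72 - 49)/(24-1)
= 23/23 = 1

d = 1


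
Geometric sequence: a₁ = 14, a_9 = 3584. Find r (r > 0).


r^(n-1) = aₙ/a₁
r^8 = 3584/14 = 256
r = 256^(1/8)
= ±2; taking r > 0 gives r = 2

r = 2


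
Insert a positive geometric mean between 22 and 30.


GM = √(22×30) = √660 = 25.6905

GM = 25.6905


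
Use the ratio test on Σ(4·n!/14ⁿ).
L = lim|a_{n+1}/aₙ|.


aₙ = 4·n!/14^n
a_{n+1}/aₙ = (n+1)!/14^(n+1) × 14^n/n!  (constant 4 cancels)
= (n+1)/14
L = lim(n→∞) (n+1)/14 = ∞
L > 1 → series DIVERGES

Diverges (ratio test: L = ∞ > 1)


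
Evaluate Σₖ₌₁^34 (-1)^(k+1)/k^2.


S = 1 - 1/4 + 1/9 - 1/16 + 1/25 - 1/36 + 1/49 - 1/64 ± ...
= 0.822
(Full series converges to +π²/12 ≈ +0.8225)

S_34 = 0.822


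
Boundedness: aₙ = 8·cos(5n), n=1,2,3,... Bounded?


For all n, -1 ≤ cos(5n) ≤ 1, so -8 ≤ 8·cos(5n) ≤ 8
Lower bound: -8, Upper bound: 8
The sequence IS bounded

Bounded (-8 ≤ aₙ ≤ 8)


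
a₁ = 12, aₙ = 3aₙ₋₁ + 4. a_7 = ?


Computing step by step:
a_1 = 12
a_2 = 40
a_3 = 124
a_4 = 376
a_5 = 1132
a_6 = 3400
a_7 = 10204


a_7 = 10204


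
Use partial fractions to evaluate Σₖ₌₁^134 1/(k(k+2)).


1/(k(k+2)) = (1/2)·(1/k - 1/(k+2)) (partial fractions)
Telescoping: Σ = (1/2)·(1 + 1/2 - 1/135 - 1/136) = 27269/36720

Sum = 27269/36720


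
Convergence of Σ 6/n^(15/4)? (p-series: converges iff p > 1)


p-series test: Σ c/n^p converges if p > 1, diverges if p ≤ 1 (constant c > 0 doesn't affect convergence).
p = 15/4
15/4 > 1 → CONVERGES

Converges (p = 15/4 > 1)


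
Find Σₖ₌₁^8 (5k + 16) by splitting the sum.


Σ(5k+16) = 5·Σk + 16·n
= 5·36 + 16·8
= 180 + 128 = 308

Σ = 308


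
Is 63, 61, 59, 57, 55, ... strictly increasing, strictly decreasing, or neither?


Differences: -2, -2, -2, -2
All differences < 0 → strictly DECREASING

Monotonically decreasing


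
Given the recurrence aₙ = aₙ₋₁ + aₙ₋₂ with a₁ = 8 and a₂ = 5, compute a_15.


Computing iteratively: 8, 5, 13, 18, 31, 49, 80, 129, 209, 338, 547, 885, ...
a_15 = 3749

a_15 = 3749


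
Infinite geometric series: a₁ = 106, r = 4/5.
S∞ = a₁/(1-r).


S∞ = a₁/(1-r) = 106/(1 - 4/5)
= 106/(1/5)
= 530

S∞ = 530


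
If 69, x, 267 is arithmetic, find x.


AM = (69 + 267)/2 = 336/2 = 168

AM = 168


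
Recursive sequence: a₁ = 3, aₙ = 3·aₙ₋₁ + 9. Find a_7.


Computing step by step:
a_1 = 3
a_2 = 18
a_3 = 63
a_4 = 198
a_5 = 603
a_6 = 1818
a_7 = 5463


a_7 = 5463


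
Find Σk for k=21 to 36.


Σₖ₌21^36 k = Σₖ₌₁^36 k − Σₖ₌₁^20 k
= 36·37/2 − 20·21/2
= 666 − 210 = 456

Σk = 456


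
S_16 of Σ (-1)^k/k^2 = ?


S = -1 + 1/4 - 1/9 + 1/16 - 1/25 + 1/36 - 1/49 + 1/64 ± ...
= -0.8206
(Full series converges to -π²/12 ≈ -0.8225)

S_16 = -0.8206


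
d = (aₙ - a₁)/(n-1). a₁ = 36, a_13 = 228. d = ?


d = (aₙ - a₁)/(n-1)
= (228 - 36)/(13-1)
= 192/12 = 16

d = 16


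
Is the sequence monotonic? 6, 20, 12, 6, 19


Differences: 14, -8, -6, 13
Difference at position 1 is +14 (> 0) but position 2 is -8 (< 0) — sequence both rises and falls
→ NOT monotonic

Not monotonic


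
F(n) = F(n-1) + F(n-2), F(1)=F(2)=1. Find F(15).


Fibonacci sequence: 1, 1, 2, 3, 5, 8, 13, 21, 34, 55, 89, ...
F(15) = 610

F(15) = 610


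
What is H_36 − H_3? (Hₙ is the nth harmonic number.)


Σₖ₌4^36 1/k = 1/4 + 1/5 + 1/6 + ... + 1/36
= 30734666619109/13127595717600
≈ 2.3412

Sum = 30734666619109/13127595717600 ≈ 2.3412


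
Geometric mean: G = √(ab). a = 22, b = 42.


GM = √(22×42) = √924 = 30.3974

GM = 30.3974


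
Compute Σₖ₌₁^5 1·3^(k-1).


Sₙ = 1×(3^5 - 1)/(3 - 1)
= 1×(243 - 1)/2
= 1×242/2
= 121

S_5 = 121


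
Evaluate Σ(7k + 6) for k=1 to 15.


Σ(7k+6) = 7·Σk + 6·n
= 7·120 + 6·15
= 840 + 90 = 930

Σ = 930


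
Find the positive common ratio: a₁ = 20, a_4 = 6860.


r^(n-1) = aₙ/a₁
r^3 = 6860/20 = 343
r = 343^(1/3)
= 7

r = 7


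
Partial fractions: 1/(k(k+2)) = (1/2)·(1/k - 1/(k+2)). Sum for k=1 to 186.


1/(k(k+2)) = (1/2)·(1/k - 1/(k+2)) (partial fractions)
Telescoping: Σ = (1/2)·(1 + 1/2 - 1/187 - 1/188) = 52359/70312

Sum = 52359/70312


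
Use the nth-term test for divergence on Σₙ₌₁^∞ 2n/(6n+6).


lim(n→∞) 2n/(6n+6) = 2/6 = 1/3  (divide numerator and denominator by n)
lim aₙ = 1/3 ≠ 0 → series DIVERGES

Diverges (lim aₙ = 1/3 ≠ 0)


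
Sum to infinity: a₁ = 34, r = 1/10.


S∞ = a₁/(1-r) = 34/(1 - 1/10)
= 34/(9/10)
= 340/9

S∞ = 340/9


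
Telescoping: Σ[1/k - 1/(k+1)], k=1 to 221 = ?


Telescoping: adjacent terms cancel.
= 1/1 - 1/222
= 1 - 1/222 = 221/222

Sum = 221/222


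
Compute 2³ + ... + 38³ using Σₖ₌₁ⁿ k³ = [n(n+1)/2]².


Σₖ₌2^38 k³ = [38·39/2]² − [1·2/2]²
= 549081 − 1 = 549080

Σk³ = 549080


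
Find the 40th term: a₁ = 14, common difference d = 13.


aₙ = a₁ + (n-1)d
= 14 + (40-1)×13
= 14 + 507
= 521

a_40 = 521


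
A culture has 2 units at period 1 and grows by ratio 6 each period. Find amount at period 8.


aₙ = a₁·r^(n-1)
= 2×6^7
= 2×279936
= 559872

a_8 = 559872


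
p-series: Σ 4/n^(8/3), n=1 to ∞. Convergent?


p-series test: Σ c/n^p converges if p > 1, diverges if p ≤ 1 (constant c > 0 doesn't affect convergence).
p = 8/3
8/3 > 1 → CONVERGES

Converges (p = 8/3 > 1)


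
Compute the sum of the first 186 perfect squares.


n = 186
n(n+1)(2n+1)/6 = 186×187×373/6
= 12973686/6 = 2162281

Σk² = 2162281


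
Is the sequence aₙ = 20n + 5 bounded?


aₙ = 20n + 5 → as n→∞, aₙ→∞
No finite upper bound exists
The sequence is UNBOUNDED

Unbounded (aₙ → ∞ as n → ∞)


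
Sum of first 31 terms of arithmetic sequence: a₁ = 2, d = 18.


aₙ = 2 + (31-1)×18 = 542
Sₙ = n(a₁+aₙ)/2 = 31×(2+542)/2
= 31×544/2 = 8432

S_31 = 8432


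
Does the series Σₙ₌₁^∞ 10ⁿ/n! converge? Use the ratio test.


aₙ = 10^n/n!
a_{n+1}/aₙ = 10^(n+1)/(n+1)! × n!/10^n
= 10/(n+1)
L = lim(n→∞) 10/(n+1) = 0
L < 1 → series CONVERGES

Converges (ratio test: L = 0 < 1)


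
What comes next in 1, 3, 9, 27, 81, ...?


Pattern: geometric (r=3)
Terms: 1, 3, 9, 27, 81
Next term = 243

Next term = 243


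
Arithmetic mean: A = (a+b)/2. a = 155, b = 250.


AM = (155 + 250)/2 = 405/2 = 202.5

AM = 202.5


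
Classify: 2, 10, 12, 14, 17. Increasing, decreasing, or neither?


Differences: 8, 2, 2, 3
All differences > 0 → strictly INCREASING

Monotonically increasing


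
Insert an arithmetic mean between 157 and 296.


AM = (157 + 296)/2 = 453/2 = 226.5

AM = 226.5


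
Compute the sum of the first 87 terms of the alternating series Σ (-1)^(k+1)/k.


S = 1 - 1/2 + 1/3 - 1/4 + 1/5 - 1/6 + 1/7 - 1/8 ± ...
= 0.6989
(Full series converges to +ln(2) ≈ +0.6931)

S_87 = 0.6989


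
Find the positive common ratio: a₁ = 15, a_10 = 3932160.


r^(n-1) = aₙ/a₁
r^9 = 3932160/15 = 262144
r = 262144^(1/9)
= 4

r = 4


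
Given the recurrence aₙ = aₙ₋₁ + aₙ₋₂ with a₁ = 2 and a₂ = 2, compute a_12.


Computing iteratively: 2, 2, 4, 6, 10, 16, 26, 42, 68, 110, 178, 288
a_12 = 288

a_12 = 288


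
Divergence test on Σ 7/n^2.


lim(n→∞) 7/n^2 = 0
lim aₙ = 0 → nth-term test is INCONCLUSIVE
(Need other tests; this is actually a convergent p-series with p=2 > 1)

Inconclusive (lim aₙ = 0; need another test)


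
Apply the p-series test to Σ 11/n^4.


p-series test: Σ c/n^p converges if p > 1, diverges if p ≤ 1 (constant c > 0 doesn't affect convergence).
p = 4
4 > 1 → CONVERGES

Converges (p = 4 > 1)


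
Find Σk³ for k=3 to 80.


Σₖ₌3^80 k³ = [80·81/2]² − [2·3/2]²
= 10497600 − 9 = 10497591

Σk³ = 10497591


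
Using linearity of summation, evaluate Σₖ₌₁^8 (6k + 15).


Σ(6k+15) = 6·Σk + 15·n
= 6·36 + 15·8
= 216 + 120 = 336

Σ = 336


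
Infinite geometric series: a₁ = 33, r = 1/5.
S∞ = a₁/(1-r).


S∞ = a₁/(1-r) = 33/(1 - 1/5)
= 33/(4/5)
= 165/4

S∞ = 165/4


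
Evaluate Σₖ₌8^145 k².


Σₖ₌8^145 k² = Σₖ₌₁^145 k² − Σₖ₌₁^7 k²
= 145·146·291/6 − 7·8·15/6
= 1026745 − 140 = 1026605

Σk² = 1026605


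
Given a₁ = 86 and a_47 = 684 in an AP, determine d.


d = (aₙ - a₁)/(n-1)
= (684 - 86)/(47-1)
= 598/46 = 13

d = 13


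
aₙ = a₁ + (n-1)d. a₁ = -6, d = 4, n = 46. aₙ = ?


aₙ = a₁ + (n-1)d
= -6 + (46-1)×4
= -6 + 180
= 174

a_46 = 174


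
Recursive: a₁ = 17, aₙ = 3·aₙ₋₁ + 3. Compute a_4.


Computing step by step:
a_1 = 17
a_2 = 54
a_3 = 165
a_4 = 498


a_4 = 498


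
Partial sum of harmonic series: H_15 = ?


H_15 = 1/1 + 1/2 + 1/3 + ... + 1/15
= 1195757/360360
≈ 3.3182

H_15 = 1195757/360360 ≈ 3.3182


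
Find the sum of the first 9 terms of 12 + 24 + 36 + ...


aₙ = 12 + (9-1)×12 = 108
Sₙ = n(a₁+aₙ)/2 = 9×(12+108)/2
= 9×120/2 = 540

S_9 = 540


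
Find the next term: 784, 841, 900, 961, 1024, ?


Pattern: perfect squares: n²
Terms: 784, 841, 900, 961, 1024
Next term = 1089

Next term = 1089


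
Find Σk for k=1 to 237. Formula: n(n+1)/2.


n(n+1)/2 = 237×238/2 = 56406/2 = 28203

Σk = 28203


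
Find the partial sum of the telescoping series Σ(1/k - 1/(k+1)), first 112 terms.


Telescoping: adjacent terms cancel.
= 1/1 - 1/113
= 1 - 1/113 = 112/113

Sum = 112/113


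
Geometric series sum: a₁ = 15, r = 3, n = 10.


Sₙ = 15×(3^10 - 1)/(3 - 1)
= 15×(59049 - 1)/2
= 15×59048/2
= 442860

S_10 = 442860


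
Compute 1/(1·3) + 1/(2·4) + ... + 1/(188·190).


1/(k(k+2)) = (1/2)·(1/k - 1/(k+2)) (partial fractions)
Telescoping: Σ = (1/2)·(1 + 1/2 - 1/189 - 1/190) = 26743/35910

Sum = 26743/35910


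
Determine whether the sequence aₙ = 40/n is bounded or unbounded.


a₁ = 40, a₂ = 40/2, a₃ = 40/3, ...
0 < aₙ ≤ 40 for all n ≥ 1
Lower bound: 0, Upper bound: 40
The sequence IS bounded

Bounded (0 < aₙ ≤ 40)


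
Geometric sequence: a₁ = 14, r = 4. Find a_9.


aₙ = a₁·r^(n-1)
= 14×4^8
= 14×65536
= 917504

a_9 = 917504


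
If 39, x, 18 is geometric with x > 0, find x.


GM = √(39×18) = √702 = 26.4953

GM = 26.4953


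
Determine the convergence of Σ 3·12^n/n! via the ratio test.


aₙ = 3·12^n/n!
a_{n+1}/aₙ = 12^(n+1)/(n+1)! × n!/12^n  (constant 3 cancels)
= 12/(n+1)
L = lim(n→∞) 12/(n+1) = 0
L < 1 → series CONVERGES

Converges (ratio test: L = 0 < 1)


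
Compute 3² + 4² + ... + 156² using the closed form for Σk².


Σₖ₌3^156 k² = Σₖ₌₁^156 k² − Σₖ₌₁^2 k²
= 156·157·313/6 − 2·3·5/6
= 1277666 − 5 = 1277661

Σk² = 1277661


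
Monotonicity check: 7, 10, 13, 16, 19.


Differences: 3, 3, 3, 3
All differences > 0 → strictly INCREASING

Monotonically increasing


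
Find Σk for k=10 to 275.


Σₖ₌10^275 k = Σₖ₌₁^275 k − Σₖ₌₁^9 k
= 275·276/2 − 9·10/2
= 37950 − 45 = 37905

Σk = 37905


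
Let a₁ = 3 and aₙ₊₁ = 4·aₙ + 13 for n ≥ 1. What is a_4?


Computing step by step:
a_1 = 3
a_2 = 25
a_3 = 113
a_4 = 465


a_4 = 465


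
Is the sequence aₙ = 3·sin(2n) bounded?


For all n, -1 ≤ sin(2n) ≤ 1, so -3 ≤ 3·sin(2n) ≤ 3
Lower bound: -3, Upper bound: 3
The sequence IS bounded

Bounded (-3 ≤ aₙ ≤ 3)


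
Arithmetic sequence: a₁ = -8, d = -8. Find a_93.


aₙ = a₁ + (n-1)d
= -8 + (93-1)×-8
= -8 - 736
= -744

a_93 = -744


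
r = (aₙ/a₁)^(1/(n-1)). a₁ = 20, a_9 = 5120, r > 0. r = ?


r^(n-1) = aₙ/a₁
r^8 = 5120/20 = 256
r = 256^(1/8)
= ±2; taking r > 0 gives r = 2

r = 2


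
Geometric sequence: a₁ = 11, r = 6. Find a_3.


aₙ = a₁·r^(n-1)
= 11×6^2
= 11×36
= 396

a_3 = 396


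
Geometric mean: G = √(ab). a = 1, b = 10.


GM = √(1×10) = √10 = 3.1623

GM = 3.1623


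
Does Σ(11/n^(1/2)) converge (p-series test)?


p-series test: Σ c/n^p converges if p > 1, diverges if p ≤ 1 (constant c > 0 doesn't affect convergence).
p = 1/2
1/2 ≤ 1 → DIVERGES

Diverges (p = 1/2 ≤ 1)


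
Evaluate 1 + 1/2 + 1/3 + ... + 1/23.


H_23 = 1/1 + 1/2 + 1/3 + ... + 1/23
= 444316699/118982864
≈ 3.7343

H_23 = 444316699/118982864 ≈ 3.7343


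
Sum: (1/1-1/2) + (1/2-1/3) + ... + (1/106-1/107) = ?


Telescoping: adjacent terms cancel.
= 1/1 - 1/107
= 1 - 1/107 = 106/107

Sum = 106/107


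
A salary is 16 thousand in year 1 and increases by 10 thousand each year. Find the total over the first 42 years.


aₙ = 16 + (42-1)×10 = 426
Sₙ = n(a₁+aₙ)/2 = 42×(16+426)/2
= 42×442/2 = 9282

S_42 = 9282


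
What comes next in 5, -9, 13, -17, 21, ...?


Pattern: alternating sign, magnitude arithmetic (d=4)
Terms: 5, -9, 13, -17, 21
Next term = -25

Next term = -25


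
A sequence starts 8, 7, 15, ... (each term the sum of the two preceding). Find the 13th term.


Computing iteratively: 8, 7, 15, 22, 37, 59, 96, 155, 251, 406, 657, 1063, ...
a_13 = 1720

a_13 = 1720


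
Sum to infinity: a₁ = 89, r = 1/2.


S∞ = a₁/(1-r) = 89/(1 - 1/2)
= 89/(1/2)
= 178

S∞ = 178


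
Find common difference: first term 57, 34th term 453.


d = (aₙ - a₁)/(n-1)
= (453 - 57)/(34-1)
= 396/33 = 12

d = 12


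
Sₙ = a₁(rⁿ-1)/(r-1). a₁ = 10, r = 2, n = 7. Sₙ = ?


Sₙ = 10×(2^7 - 1)/(2 - 1)
= 10×(128 - 1)/1
= 10×127/1
= 1270

S_7 = 1270


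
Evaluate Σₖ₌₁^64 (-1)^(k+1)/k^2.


S = 1 - 1/4 + 1/9 - 1/16 + 1/25 - 1/36 + 1/49 - 1/64 ± ...
= 0.8223
(Full series converges to +π²/12 ≈ +0.8225)

S_64 = 0.8223


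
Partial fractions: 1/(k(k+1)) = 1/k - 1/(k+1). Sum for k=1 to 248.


1/(k(k+1)) = 1/k - 1/(k+1) (partial fractions)
Telescoping: Σ = 1 - 1/249 = 248/249

Sum = 248/249


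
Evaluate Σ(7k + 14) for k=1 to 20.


Σ(7k+14) = 7·Σk + 14·n
= 7·210 + 14·20
= 1470 + 280 = 1750

Σ = 1750


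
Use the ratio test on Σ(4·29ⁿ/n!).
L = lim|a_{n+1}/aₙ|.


aₙ = 4·29^n/n!
a_{n+1}/aₙ = 29^(n+1)/(n+1)! × n!/29^n  (constant 4 cancels)
= 29/(n+1)
L = lim(n→∞) 29/(n+1) = 0
L < 1 → series CONVERGES

Converges (ratio test: L = 0 < 1)


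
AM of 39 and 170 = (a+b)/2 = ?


AM = (39 + 170)/2 = 209/2 = 104.5

AM = 104.5


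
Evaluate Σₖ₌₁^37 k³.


n(n+1)/2 = 37×38/2 = 703
Σk³ = 703² = 494209

Σk³ = 494209


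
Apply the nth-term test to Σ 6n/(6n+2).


lim(n→∞) 6n/(6n+2) = 6/6 = 1  (divide numerator and denominator by n)
lim aₙ = 1 ≠ 0 → series DIVERGES

Diverges (lim aₙ = 1 ≠ 0)


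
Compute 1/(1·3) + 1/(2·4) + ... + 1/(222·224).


1/(k(k+2)) = (1/2)·(1/k - 1/(k+2)) (partial fractions)
Telescoping: Σ = (1/2)·(1 + 1/2 - 1/223 - 1/224) = 74481/99904

Sum = 74481/99904


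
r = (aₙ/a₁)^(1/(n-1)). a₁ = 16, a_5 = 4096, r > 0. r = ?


r^(n-1) = aₙ/a₁
r^4 = 4096/16 = 256
r = 256^(1/4)
= ±4; taking r > 0 gives r = 4

r = 4


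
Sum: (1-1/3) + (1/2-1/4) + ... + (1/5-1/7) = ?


Telescoping with gap 2: two head and two tail terms survive.
= (1 + 1/2) - (1/6 + 1/7)
= 3/2 - 1/6 - 1/7 = 25/21

Sum = 25/21


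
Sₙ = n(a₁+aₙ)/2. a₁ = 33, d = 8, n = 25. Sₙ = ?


aₙ = 33 + (25-1)×8 = 225
Sₙ = n(a₁+aₙ)/2 = 25×(33+225)/2
= 25×258/2 = 3225

S_25 = 3225


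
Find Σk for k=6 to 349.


Σₖ₌6^349 k = Σₖ₌₁^349 k − Σₖ₌₁^5 k
= 349·350/2 − 5·6/2
= 61075 − 15 = 61060

Σk = 61060


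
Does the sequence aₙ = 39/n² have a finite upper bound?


a₁ = 39, a₂ = 39/4, a₃ = 39/9, ...
0 < aₙ ≤ 39 for all n ≥ 1
The sequence IS bounded

Bounded (0 < aₙ ≤ 39)


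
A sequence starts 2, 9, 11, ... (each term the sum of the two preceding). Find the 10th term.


Computing iteratively: 2, 9, 11, 20, 31, 51, 82, 133, 215, 348
a_10 = 348

a_10 = 348


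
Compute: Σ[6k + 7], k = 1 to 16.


Σ(6k+7) = 6·Σk + 7·n
= 6·136 + 7·16
= 816 + 112 = 928

Σ = 928


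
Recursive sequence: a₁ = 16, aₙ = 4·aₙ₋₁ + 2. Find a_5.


Computing step by step:
a_1 = 16
a_2 = 66
a_3 = 266
a_4 = 1066
a_5 = 4266


a_5 = 4266


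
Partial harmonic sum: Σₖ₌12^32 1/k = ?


Σₖ₌12^32 1/k = 1/12 + 1/13 + 1/14 + ... + 1/32
= 149980107719459/144403552893600
≈ 1.0386

Sum = 149980107719459/144403552893600 ≈ 1.0386


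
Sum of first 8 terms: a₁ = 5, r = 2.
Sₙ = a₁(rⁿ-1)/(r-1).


Sₙ = 5×(2^8 - 1)/(2 - 1)
= 5×(256 - 1)/1
= 5×255/1
= 1275

S_8 = 1275


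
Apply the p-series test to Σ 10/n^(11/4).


p-series test: Σ c/n^p converges if p > 1, diverges if p ≤ 1 (constant c > 0 doesn't affect convergence).
p = 11/4
11/4 > 1 → CONVERGES

Converges (p = 11/4 > 1)


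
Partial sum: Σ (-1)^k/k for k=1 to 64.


S = -1 + 1/2 - 1/3 + 1/4 - 1/5 + 1/6 - 1/7 + 1/8 ± ...
= -0.6854
(Full series converges to -ln(2) ≈ -0.6931)

S_64 = -0.6854


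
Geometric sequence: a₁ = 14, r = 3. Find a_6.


aₙ = a₁·r^(n-1)
= 14×3^5
= 14×243
= 3402

a_6 = 3402


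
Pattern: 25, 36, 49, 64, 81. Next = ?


Pattern: perfect squares: n²
Terms: 25, 36, 49, 64, 81
Next term = 100

Next term = 100


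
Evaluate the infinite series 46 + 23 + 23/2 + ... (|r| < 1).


S∞ = a₁/(1-r) = 46/(1 - 1/2)
= 46/(1/2)
= 92

S∞ = 92


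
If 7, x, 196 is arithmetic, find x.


AM = (7 + 196)/2 = 203/2 = 101.5

AM = 101.5


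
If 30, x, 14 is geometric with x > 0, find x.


GM = √(30×14) = √420 = 20.4939

GM = 20.4939


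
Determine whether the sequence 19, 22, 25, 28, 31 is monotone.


Differences: 3, 3, 3, 3
All differences > 0 → strictly INCREASING

Monotonically increasing


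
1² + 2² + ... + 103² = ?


n = 103
n(n+1)(2n+1)/6 = 103×104×207/6
= 2217384/6 = 369564

Σk² = 369564


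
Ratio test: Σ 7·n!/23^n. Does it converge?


aₙ = 7·n!/23^n
a_{n+1}/aₙ = (n+1)!/23^(n+1) × 23^n/n!  (constant 7 cancels)
= (n+1)/23
L = lim(n→∞) (n+1)/23 = ∞
L > 1 → series DIVERGES

Diverges (ratio test: L = ∞ > 1)


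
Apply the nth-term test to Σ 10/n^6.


lim(n→∞) 10/n^6 = 0
lim aₙ = 0 → nth-term test is INCONCLUSIVE
(Need other tests; this is actually a convergent p-series with p=6 > 1)

Inconclusive (lim aₙ = 0; need another test)


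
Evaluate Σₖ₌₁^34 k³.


n(n+1)/2 = 34×35/2 = 595
Σk³ = 595² = 354025

Σk³ = 354025


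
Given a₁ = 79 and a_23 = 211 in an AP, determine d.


d = (aₙ - a₁)/(n-1)
= (211 - 79)/(23-1)
= 132/22 = 6

d = 6


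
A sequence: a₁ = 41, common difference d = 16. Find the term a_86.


aₙ = a₁ + (n-1)d
= 41 + (86-1)×16
= 41 + 1360
= 1401

a_86 = 1401


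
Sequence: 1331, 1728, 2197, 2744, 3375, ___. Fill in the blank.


Pattern: perfect cubes: n³
Terms: 1331, 1728, 2197, 2744, 3375
Next term = 4096

Next term = 4096


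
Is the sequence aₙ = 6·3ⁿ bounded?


aₙ = 6·3ⁿ → as n→∞, aₙ→∞ (since base 3 > 1)
No finite upper bound exists
The sequence is UNBOUNDED

Unbounded (aₙ → ∞ as n → ∞)


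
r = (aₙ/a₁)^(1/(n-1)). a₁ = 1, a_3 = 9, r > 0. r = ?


r^(n-1) = aₙ/a₁
r^2 = 9/1 = 9
r = 9^(1/2)
= ±3; taking r > 0 gives r = 3

r = 3


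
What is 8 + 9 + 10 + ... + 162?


Σₖ₌8^162 k = Σₖ₌₁^162 k − Σₖ₌₁^7 k
= 162·163/2 − 7·8/2
= 13203 − 28 = 13175

Σk = 13175


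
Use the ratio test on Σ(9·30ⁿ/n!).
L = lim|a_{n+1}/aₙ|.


aₙ = 9·30^n/n!
a_{n+1}/aₙ = 30^(n+1)/(n+1)! × n!/30^n  (constant 9 cancels)
= 30/(n+1)
L = lim(n→∞) 30/(n+1) = 0
L < 1 → series CONVERGES

Converges (ratio test: L = 0 < 1)


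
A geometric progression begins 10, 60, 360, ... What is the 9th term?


aₙ = a₁·r^(n-1)
= 10×6^8
= 10×1679616
= 16796160

a_9 = 16796160


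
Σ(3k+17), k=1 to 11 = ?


Σ(3k+17) = 3·Σk + 17·n
= 3·66 + 17·11
= 198 + 187 = 385

Σ = 385


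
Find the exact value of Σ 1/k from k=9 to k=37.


Σₖ₌9^37 1/k = 1/9 + 1/10 + 1/11 + ... + 1/37
= 102954062083699/69388720221600
≈ 1.4837

Sum = 102954062083699/69388720221600 ≈ 1.4837


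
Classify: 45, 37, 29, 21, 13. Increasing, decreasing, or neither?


Differences: -8, -8, -8, -8
All differences < 0 → strictly DECREASING

Monotonically decreasing


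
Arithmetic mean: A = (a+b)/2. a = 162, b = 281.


AM = (162 + 281)/2 = 443/2 = 221.5

AM = 221.5


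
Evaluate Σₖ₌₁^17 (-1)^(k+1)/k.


S = 1 - 1/2 + 1/3 - 1/4 + 1/5 - 1/6 + 1/7 - 1/8 ± ...
= 0.7217
(Full series converges to +ln(2) ≈ +0.6931)

S_17 = 0.7217


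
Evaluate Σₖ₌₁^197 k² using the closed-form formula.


n = 197
n(n+1)(2n+1)/6 = 197×198×395/6
= 15407370/6 = 2567895

Σk² = 2567895


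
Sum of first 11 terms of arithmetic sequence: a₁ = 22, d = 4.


aₙ = 22 + (11-1)×4 = 62
Sₙ = n(a₁+aₙ)/2 = 11×(22+62)/2
= 11×84/2 = 462

S_11 = 462
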